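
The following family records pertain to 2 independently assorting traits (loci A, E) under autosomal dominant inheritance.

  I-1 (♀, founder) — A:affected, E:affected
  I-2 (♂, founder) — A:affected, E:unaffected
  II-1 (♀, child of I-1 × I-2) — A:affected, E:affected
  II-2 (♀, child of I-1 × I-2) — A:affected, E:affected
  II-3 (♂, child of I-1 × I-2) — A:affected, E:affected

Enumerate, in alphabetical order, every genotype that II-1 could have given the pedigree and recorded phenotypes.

II-1 ∈ {AA Ee, Aa Ee}

A/I-1 aff ·: Aa|AA
A/I-2 aff ·: Aa|AA
A/II-1 aff I-1×I-2: Aa|AA
A/II-2 aff I-1×I-2: Aa|AA
A/II-3 aff I-1×I-2: Aa|AA
⇒ A over [I-1,I-2,II-1,II-2,II-3]: 25 consistent
E/I-1 aff ·: Ee|EE
E/I-2 un ·: ee
E/II-1 aff I-1×I-2: Ee
E/II-2 aff I-1×I-2: Ee
E/II-3 aff I-1×I-2: Ee
⇒ E over [I-1,I-2,II-1,II-2,II-3]: 2 consistent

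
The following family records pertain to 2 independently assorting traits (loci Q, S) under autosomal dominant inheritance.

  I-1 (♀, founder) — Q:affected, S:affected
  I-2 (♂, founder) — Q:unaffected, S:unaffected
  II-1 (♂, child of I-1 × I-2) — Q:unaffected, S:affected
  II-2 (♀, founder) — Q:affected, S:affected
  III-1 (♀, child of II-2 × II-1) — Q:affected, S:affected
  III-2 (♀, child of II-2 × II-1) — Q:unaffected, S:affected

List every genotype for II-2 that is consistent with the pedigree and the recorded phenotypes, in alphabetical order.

II-2 ∈ {Qq SS, Qq Ss}

Q/I-1 aff ·: Qq
Q/I-2 un ·: qq
Q/II-1 un I-1×I-2: qq
Q/II-2 aff ·: Qq
Q/III-1 aff II-2×II-1: Qq
Q/III-2 un II-2×II-1: qq
⇒ Q over [I-1,I-2,II-1,II-2,III-1,III-2]: 1 consistent
S/I-1 aff ·: Ss|SS
S/I-2 un ·: ss
S/II-1 aff I-1×I-2: Ss
S/II-2 aff ·: Ss|SS
S/III-1 aff II-2×II-1: Ss|SS
S/III-2 aff II-2×II-1: Ss|SS
⇒ S over [I-1,I-2,II-1,II-2,III-1,III-2]: 16 consistent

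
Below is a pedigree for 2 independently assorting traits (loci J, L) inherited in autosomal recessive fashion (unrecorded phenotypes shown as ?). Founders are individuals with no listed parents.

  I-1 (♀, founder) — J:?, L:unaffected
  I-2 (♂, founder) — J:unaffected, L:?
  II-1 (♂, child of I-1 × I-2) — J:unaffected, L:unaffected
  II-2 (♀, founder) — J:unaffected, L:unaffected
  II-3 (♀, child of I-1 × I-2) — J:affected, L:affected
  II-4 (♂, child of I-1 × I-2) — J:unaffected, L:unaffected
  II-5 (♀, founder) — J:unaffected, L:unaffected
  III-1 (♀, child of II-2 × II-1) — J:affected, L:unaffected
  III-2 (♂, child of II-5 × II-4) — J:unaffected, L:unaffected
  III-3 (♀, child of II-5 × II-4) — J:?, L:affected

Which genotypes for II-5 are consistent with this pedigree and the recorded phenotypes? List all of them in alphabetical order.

II-5 ∈ {JJ Ll, Jj Ll}

J/I-1 ? ·: Jj|jj
J/I-2 un ·: Jj
J/II-1 un I-1×I-2: Jj
J/II-2 un ·: Jj
J/II-3 aff I-1×I-2: jj
J/II-4 un I-1×I-2: JJ|Jj
J/II-5 un ·: JJ|Jj
J/III-1 aff II-2×II-1: jj
J/III-2 un II-5×II-4: JJ|Jj
J/III-3 ? II-5×II-4: JJ|Jj|jj
⇒ J over [I-1,I-2,II-1,II-2,II-3,II-4,II-5,III-1,III-2,III-3]: 25 consistent
L/I-1 un ·: Ll
L/I-2 ? ·: Ll|ll
L/II-1 un I-1×I-2: LL|Ll
L/II-2 un ·: LL|Ll
L/II-3 aff I-1×I-2: ll
L/II-4 un I-1×I-2: Ll
L/II-5 un ·: Ll
L/III-1 un II-2×II-1: LL|Ll
L/III-2 un II-5×II-4: LL|Ll
L/III-3 aff II-5×II-4: ll
⇒ L over [I-1,I-2,II-1,II-2,II-3,II-4,II-5,III-1,III-2,III-3]: 22 consistent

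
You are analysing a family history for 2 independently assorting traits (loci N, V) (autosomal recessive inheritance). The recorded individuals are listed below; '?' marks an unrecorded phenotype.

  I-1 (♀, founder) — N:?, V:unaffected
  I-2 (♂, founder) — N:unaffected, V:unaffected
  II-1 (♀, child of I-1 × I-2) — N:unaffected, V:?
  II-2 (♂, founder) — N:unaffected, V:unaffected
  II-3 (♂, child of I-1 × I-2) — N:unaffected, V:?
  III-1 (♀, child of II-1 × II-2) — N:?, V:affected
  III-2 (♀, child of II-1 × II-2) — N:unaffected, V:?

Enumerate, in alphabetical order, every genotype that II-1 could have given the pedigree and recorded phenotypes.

II-1 ∈ {NN Vv, NN vv, Nn Vv, Nn vv}

N/I-1 ? ·: NN|Nn|nn
N/I-2 un ·: NN|Nn
N/II-1 un I-1×I-2: NN|Nn
N/II-2 un ·: NN|Nn
N/II-3 un I-1×I-2: NN|Nn
N/III-1 ? II-1×II-2: NN|Nn|nn
N/III-2 un II-1×II-2: NN|Nn
⇒ N over [I-1,I-2,II-1,II-2,II-3,III-1,III-2]: 115 consistent
V/I-1 un ·: VV|Vv
V/I-2 un ·: VV|Vv
V/II-1 ? I-1×I-2: Vv|vv
V/II-2 un ·: Vv
V/II-3 ? I-1×I-2: VV|Vv|vv
V/III-1 aff II-1×II-2: vv
V/III-2 ? II-1×II-2: VV|Vv|vv
⇒ V over [I-1,I-2,II-1,II-2,II-3,III-1,III-2]: 27 consistent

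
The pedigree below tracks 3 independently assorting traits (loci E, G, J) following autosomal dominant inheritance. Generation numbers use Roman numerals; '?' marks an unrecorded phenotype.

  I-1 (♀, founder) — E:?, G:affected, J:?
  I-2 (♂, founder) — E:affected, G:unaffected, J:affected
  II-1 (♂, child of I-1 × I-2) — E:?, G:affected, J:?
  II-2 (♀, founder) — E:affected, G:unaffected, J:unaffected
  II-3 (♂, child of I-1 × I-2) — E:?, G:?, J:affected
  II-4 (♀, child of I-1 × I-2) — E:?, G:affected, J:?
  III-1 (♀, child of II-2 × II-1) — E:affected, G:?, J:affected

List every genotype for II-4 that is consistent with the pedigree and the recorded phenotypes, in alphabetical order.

E/I-1 ? ·: ee|Ee|EE
E/I-2 aff ·: Ee|EE
E/II-1 ? I-1×I-2: ee|Ee|EE
E/II-2 aff ·: Ee|EE
E/II-3 ? I-1×I-2: ee|Ee|EE
E/II-4 ? I-1×I-2: ee|Ee|EE
E/III-1 aff II-2×II-1: Ee|EE
⇒ E over [I-1,I-2,II-1,II-2,II-3,II-4,III-1]: 168 consistent
G/I-1 aff ·: Gg|GG
G/I-2 un ·: gg
G/II-1 aff I-1×I-2: Gg
G/II-2 un ·: gg
G/II-3 ? I-1×I-2: gg|Gg
G/II-4 aff I-1×I-2: Gg
G/III-1 ? II-2×II-1: gg|Gg
⇒ G over [I-1,I-2,II-1,II-2,II-3,II-4,III-1]: 6 consistent
J/I-1 ? ·: jj|Jj|JJ
J/I-2 aff ·: Jj|JJ
J/II-1 ? I-1×I-2: Jj|JJ
J/II-2 un ·: jj
J/II-3 aff I-1×I-2: Jj|JJ
J/II-4 ? I-1×I-2: jj|Jj|JJ
J/III-1 aff II-2×II-1: Jj
⇒ J over [I-1,I-2,II-1,II-2,II-3,II-4,III-1]: 32 consistent

II-4 ∈ {EE Gg JJ, EE Gg Jj, EE Gg jj, Ee Gg JJ, Ee Gg Jj, Ee Gg jj, ee Gg JJ, ee Gg Jj, ee Gg jj}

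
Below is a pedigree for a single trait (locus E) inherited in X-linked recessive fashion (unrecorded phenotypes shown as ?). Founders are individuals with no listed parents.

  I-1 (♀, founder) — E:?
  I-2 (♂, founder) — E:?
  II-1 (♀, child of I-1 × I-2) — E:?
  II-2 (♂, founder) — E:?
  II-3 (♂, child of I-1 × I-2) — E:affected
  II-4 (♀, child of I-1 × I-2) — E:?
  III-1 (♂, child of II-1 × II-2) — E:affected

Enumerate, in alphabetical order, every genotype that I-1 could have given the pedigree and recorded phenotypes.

I-1 ∈ {X^EX^e, X^eX^e}

E/I-1 ? ·: X^EX^e|X^eX^e
E/I-2 ? ·: X^EY|X^eY
E/II-1 ? I-1×I-2: X^EX^e|X^eX^e
E/II-2 ? ·: X^EY|X^eY
E/II-3 aff I-1×I-2: X^eY
E/II-4 ? I-1×I-2: X^EX^E|X^EX^e|X^eX^e
E/III-1 aff II-1×II-2: X^eY
⇒ E over [I-1,I-2,II-1,II-2,II-3,II-4,III-1]: 16 consistent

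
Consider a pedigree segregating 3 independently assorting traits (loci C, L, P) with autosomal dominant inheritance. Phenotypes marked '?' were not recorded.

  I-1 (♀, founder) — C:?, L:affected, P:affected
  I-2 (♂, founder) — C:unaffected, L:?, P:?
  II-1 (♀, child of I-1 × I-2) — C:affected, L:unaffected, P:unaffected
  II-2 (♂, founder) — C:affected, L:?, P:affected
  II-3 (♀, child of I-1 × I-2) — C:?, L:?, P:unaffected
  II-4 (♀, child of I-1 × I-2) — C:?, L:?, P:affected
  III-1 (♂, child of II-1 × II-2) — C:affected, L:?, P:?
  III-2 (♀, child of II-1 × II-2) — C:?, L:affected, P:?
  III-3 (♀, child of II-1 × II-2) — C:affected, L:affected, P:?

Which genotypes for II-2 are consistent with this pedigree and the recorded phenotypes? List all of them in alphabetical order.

II-2 ∈ {CC LL PP, CC LL Pp, CC Ll PP, CC Ll Pp, Cc LL PP, Cc LL Pp, Cc Ll PP, Cc Ll Pp}

C/I-1 ? ·: Cc|CC
C/I-2 un ·: cc
C/II-1 aff I-1×I-2: Cc
C/II-2 aff ·: Cc|CC
C/II-3 ? I-1×I-2: cc|Cc
C/II-4 ? I-1×I-2: cc|Cc
C/III-1 aff II-1×II-2: Cc|CC
C/III-2 ? II-1×II-2: cc|Cc|CC
C/III-3 aff II-1×II-2: Cc|CC
⇒ C over [I-1,I-2,II-1,II-2,II-3,II-4,III-1,III-2,III-3]: 100 consistent
L/I-1 aff ·: Ll
L/I-2 ? ·: ll|Ll
L/II-1 un I-1×I-2: ll
L/II-2 ? ·: Ll|LL
L/II-3 ? I-1×I-2: ll|Ll|LL
L/II-4 ? I-1×I-2: ll|Ll|LL
L/III-1 ? II-1×II-2: ll|Ll
L/III-2 aff II-1×II-2: Ll
L/III-3 aff II-1×II-2: Ll
⇒ L over [I-1,I-2,II-1,II-2,II-3,II-4,III-1,III-2,III-3]: 39 consistent
P/I-1 aff ·: Pp
P/I-2 ? ·: pp|Pp
P/II-1 un I-1×I-2: pp
P/II-2 aff ·: Pp|PP
P/II-3 un I-1×I-2: pp
P/II-4 aff I-1×I-2: Pp|PP
P/III-1 ? II-1×II-2: pp|Pp
P/III-2 ? II-1×II-2: pp|Pp
P/III-3 ? II-1×II-2: pp|Pp
⇒ P over [I-1,I-2,II-1,II-2,II-3,II-4,III-1,III-2,III-3]: 27 consistent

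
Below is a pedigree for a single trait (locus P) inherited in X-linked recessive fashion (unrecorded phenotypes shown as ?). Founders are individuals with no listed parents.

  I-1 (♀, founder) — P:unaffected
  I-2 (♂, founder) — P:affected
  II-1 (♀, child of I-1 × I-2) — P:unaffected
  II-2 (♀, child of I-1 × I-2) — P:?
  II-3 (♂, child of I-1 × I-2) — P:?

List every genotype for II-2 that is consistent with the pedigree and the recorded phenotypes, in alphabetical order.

P/I-1 un ·: X^PX^P|X^PX^p
P/I-2 aff ·: X^pY
P/II-1 un I-1×I-2: X^PX^p
P/II-2 ? I-1×I-2: X^PX^p|X^pX^p
P/II-3 ? I-1×I-2: X^PY|X^pY
⇒ P over [I-1,I-2,II-1,II-2,II-3]: 5 consistent

II-2 ∈ {X^PX^p, X^pX^p}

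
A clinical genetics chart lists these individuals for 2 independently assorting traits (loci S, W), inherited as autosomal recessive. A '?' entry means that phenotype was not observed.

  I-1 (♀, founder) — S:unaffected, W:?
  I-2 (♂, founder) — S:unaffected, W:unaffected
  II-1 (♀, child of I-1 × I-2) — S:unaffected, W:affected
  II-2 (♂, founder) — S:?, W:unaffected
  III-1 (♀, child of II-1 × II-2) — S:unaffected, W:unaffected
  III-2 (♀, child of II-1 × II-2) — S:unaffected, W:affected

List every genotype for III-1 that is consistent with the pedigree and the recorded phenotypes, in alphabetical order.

III-1 ∈ {SS Ww, Ss Ww}

S/I-1 un ·: SS|Ss
S/I-2 un ·: SS|Ss
S/II-1 un I-1×I-2: SS|Ss
S/II-2 ? ·: SS|Ss|ss
S/III-1 un II-1×II-2: SS|Ss
S/III-2 un II-1×II-2: SS|Ss
⇒ S over [I-1,I-2,II-1,II-2,III-1,III-2]: 51 consistent
W/I-1 ? ·: Ww|ww
W/I-2 un ·: Ww
W/II-1 aff I-1×I-2: ww
W/II-2 un ·: Ww
W/III-1 un II-1×II-2: Ww
W/III-2 aff II-1×II-2: ww
⇒ W over [I-1,I-2,II-1,II-2,III-1,III-2]: 2 consistent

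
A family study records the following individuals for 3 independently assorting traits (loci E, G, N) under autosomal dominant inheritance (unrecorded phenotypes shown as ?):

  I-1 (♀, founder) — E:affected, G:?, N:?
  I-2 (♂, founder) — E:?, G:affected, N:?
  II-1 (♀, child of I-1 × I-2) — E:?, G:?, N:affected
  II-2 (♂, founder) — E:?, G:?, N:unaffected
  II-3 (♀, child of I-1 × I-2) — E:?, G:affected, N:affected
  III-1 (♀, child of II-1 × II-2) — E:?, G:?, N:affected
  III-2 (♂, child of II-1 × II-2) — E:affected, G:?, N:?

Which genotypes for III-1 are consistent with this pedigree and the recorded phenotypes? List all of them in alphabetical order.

III-1 ∈ {EE GG Nn, EE Gg Nn, EE gg Nn, Ee GG Nn, Ee Gg Nn, Ee gg Nn, ee GG Nn, ee Gg Nn, ee gg Nn}

E/I-1 aff ·: Ee|EE
E/I-2 ? ·: ee|Ee|EE
E/II-1 ? I-1×I-2: ee|Ee|EE
E/II-2 ? ·: ee|Ee|EE
E/II-3 ? I-1×I-2: ee|Ee|EE
E/III-1 ? II-1×II-2: ee|Ee|EE
E/III-2 aff II-1×II-2: Ee|EE
⇒ E over [I-1,I-2,II-1,II-2,II-3,III-1,III-2]: 183 consistent
G/I-1 ? ·: gg|Gg|GG
G/I-2 aff ·: Gg|GG
G/II-1 ? I-1×I-2: gg|Gg|GG
G/II-2 ? ·: gg|Gg|GG
G/II-3 aff I-1×I-2: Gg|GG
G/III-1 ? II-1×II-2: gg|Gg|GG
G/III-2 ? II-1×II-2: gg|Gg|GG
⇒ G over [I-1,I-2,II-1,II-2,II-3,III-1,III-2]: 196 consistent
N/I-1 ? ·: nn|Nn|NN
N/I-2 ? ·: nn|Nn|NN
N/II-1 aff I-1×I-2: Nn|NN
N/II-2 un ·: nn
N/II-3 aff I-1×I-2: Nn|NN
N/III-1 aff II-1×II-2: Nn
N/III-2 ? II-1×II-2: nn|Nn
⇒ N over [I-1,I-2,II-1,II-2,II-3,III-1,III-2]: 27 consistent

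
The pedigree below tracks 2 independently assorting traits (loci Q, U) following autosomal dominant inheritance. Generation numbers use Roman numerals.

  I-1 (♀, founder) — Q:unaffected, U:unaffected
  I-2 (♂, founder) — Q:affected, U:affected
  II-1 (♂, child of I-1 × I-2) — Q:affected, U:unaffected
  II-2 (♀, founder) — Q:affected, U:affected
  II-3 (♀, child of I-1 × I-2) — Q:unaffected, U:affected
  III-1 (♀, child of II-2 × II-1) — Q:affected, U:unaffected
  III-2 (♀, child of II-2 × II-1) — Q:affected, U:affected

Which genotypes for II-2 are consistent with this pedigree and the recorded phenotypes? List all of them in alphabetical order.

II-2 ∈ {QQ Uu, Qq Uu}

Q/I-1 un ·: qq
Q/I-2 aff ·: Qq
Q/II-1 aff I-1×I-2: Qq
Q/II-2 aff ·: Qq|QQ
Q/II-3 un I-1×I-2: qq
Q/III-1 aff II-2×II-1: Qq|QQ
Q/III-2 aff II-2×II-1: Qq|QQ
⇒ Q over [I-1,I-2,II-1,II-2,II-3,III-1,III-2]: 8 consistent
U/I-1 un ·: uu
U/I-2 aff ·: Uu
U/II-1 un I-1×I-2: uu
U/II-2 aff ·: Uu
U/II-3 aff I-1×I-2: Uu
U/III-1 un II-2×II-1: uu
U/III-2 aff II-2×II-1: Uu
⇒ U over [I-1,I-2,II-1,II-2,II-3,III-1,III-2]: 1 consistent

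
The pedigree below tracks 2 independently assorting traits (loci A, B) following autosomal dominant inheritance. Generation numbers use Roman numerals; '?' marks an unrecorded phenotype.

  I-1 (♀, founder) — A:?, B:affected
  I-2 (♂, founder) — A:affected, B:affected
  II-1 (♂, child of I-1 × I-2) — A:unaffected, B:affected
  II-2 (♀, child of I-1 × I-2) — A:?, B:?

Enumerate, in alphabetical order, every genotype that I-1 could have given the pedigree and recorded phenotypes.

A/I-1 ? ·: aa|Aa
A/I-2 aff ·: Aa
A/II-1 un I-1×I-2: aa
A/II-2 ? I-1×I-2: aa|Aa|AA
⇒ A over [I-1,I-2,II-1,II-2]: 5 consistent
B/I-1 aff ·: Bb|BB
B/I-2 aff ·: Bb|BB
B/II-1 aff I-1×I-2: Bb|BB
B/II-2 ? I-1×I-2: bb|Bb|BB
⇒ B over [I-1,I-2,II-1,II-2]: 15 consistent

I-1 ∈ {Aa BB, Aa Bb, aa BB, aa Bb}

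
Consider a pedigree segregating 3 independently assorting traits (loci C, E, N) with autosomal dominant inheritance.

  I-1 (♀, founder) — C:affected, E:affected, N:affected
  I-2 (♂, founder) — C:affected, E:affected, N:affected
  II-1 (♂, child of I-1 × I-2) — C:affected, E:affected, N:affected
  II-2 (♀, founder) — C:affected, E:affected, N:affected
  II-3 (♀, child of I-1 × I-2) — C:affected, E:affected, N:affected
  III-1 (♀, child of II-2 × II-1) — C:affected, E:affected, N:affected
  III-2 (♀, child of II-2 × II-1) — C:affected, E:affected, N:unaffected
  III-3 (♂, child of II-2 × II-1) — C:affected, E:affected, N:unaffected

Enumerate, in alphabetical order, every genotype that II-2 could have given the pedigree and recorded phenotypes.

II-2 ∈ {CC EE Nn, CC Ee Nn, Cc EE Nn, Cc Ee Nn}

C/I-1 aff ·: Cc|CC
C/I-2 aff ·: Cc|CC
C/II-1 aff I-1×I-2: Cc|CC
C/II-2 aff ·: Cc|CC
C/II-3 aff I-1×I-2: Cc|CC
C/III-1 aff II-2×II-1: Cc|CC
C/III-2 aff II-2×II-1: Cc|CC
C/III-3 aff II-2×II-1: Cc|CC
⇒ C over [I-1,I-2,II-1,II-2,II-3,III-1,III-2,III-3]: 159 consistent
E/I-1 aff ·: Ee|EE
E/I-2 aff ·: Ee|EE
E/II-1 aff I-1×I-2: Ee|EE
E/II-2 aff ·: Ee|EE
E/II-3 aff I-1×I-2: Ee|EE
E/III-1 aff II-2×II-1: Ee|EE
E/III-2 aff II-2×II-1: Ee|EE
E/III-3 aff II-2×II-1: Ee|EE
⇒ E over [I-1,I-2,II-1,II-2,II-3,III-1,III-2,III-3]: 159 consistent
N/I-1 aff ·: Nn|NN
N/I-2 aff ·: Nn|NN
N/II-1 aff I-1×I-2: Nn
N/II-2 aff ·: Nn
N/II-3 aff I-1×I-2: Nn|NN
N/III-1 aff II-2×II-1: Nn|NN
N/III-2 un II-2×II-1: nn
N/III-3 un II-2×II-1: nn
⇒ N over [I-1,I-2,II-1,II-2,II-3,III-1,III-2,III-3]: 12 consistent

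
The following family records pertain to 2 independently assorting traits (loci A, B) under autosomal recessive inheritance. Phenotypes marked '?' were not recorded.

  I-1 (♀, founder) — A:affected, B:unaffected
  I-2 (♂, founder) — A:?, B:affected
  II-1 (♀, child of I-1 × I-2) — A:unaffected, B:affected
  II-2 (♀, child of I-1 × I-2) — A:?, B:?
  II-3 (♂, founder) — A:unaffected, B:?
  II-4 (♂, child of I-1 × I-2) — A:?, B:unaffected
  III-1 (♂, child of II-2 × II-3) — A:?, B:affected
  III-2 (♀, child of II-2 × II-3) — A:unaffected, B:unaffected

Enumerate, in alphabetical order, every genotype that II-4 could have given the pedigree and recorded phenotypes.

II-4 ∈ {Aa Bb, aa Bb}

A/I-1 aff ·: aa
A/I-2 ? ·: AA|Aa
A/II-1 un I-1×I-2: Aa
A/II-2 ? I-1×I-2: Aa|aa
A/II-3 un ·: AA|Aa
A/II-4 ? I-1×I-2: Aa|aa
A/III-1 ? II-2×II-3: AA|Aa|aa
A/III-2 un II-2×II-3: AA|Aa
⇒ A over [I-1,I-2,II-1,II-2,II-3,II-4,III-1,III-2]: 36 consistent
B/I-1 un ·: Bb
B/I-2 aff ·: bb
B/II-1 aff I-1×I-2: bb
B/II-2 ? I-1×I-2: Bb|bb
B/II-3 ? ·: Bb|bb
B/II-4 un I-1×I-2: Bb
B/III-1 aff II-2×II-3: bb
B/III-2 un II-2×II-3: BB|Bb
⇒ B over [I-1,I-2,II-1,II-2,II-3,II-4,III-1,III-2]: 4 consistent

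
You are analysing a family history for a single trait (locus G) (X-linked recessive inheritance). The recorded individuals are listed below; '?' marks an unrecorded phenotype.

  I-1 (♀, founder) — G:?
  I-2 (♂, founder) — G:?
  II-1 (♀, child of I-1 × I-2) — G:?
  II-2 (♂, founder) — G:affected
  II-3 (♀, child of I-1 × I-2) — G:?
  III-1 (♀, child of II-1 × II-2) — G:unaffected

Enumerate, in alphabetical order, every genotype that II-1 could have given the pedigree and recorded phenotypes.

G/I-1 ? ·: X^GX^G|X^GX^g|X^gX^g
G/I-2 ? ·: X^GY|X^gY
G/II-1 ? I-1×I-2: X^GX^G|X^GX^g
G/II-2 aff ·: X^gY
G/II-3 ? I-1×I-2: X^GX^G|X^GX^g|X^gX^g
G/III-1 un II-1×II-2: X^GX^g
⇒ G over [I-1,I-2,II-1,II-2,II-3,III-1]: 9 consistent

II-1 ∈ {X^GX^G, X^GX^g}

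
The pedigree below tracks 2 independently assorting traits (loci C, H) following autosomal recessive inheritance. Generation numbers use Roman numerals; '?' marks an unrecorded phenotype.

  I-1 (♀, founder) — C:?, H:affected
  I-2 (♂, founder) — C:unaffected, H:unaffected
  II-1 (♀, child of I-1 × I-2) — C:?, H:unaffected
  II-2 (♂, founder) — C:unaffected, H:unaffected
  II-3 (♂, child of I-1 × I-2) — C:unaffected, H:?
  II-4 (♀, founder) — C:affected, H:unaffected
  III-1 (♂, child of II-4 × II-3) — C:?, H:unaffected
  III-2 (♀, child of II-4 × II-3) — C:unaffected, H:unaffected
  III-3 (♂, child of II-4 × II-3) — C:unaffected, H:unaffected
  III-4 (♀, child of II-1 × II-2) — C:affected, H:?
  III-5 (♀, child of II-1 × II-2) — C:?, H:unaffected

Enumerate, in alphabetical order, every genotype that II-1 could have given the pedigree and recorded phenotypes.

C/I-1 ? ·: CC|Cc|cc
C/I-2 un ·: CC|Cc
C/II-1 ? I-1×I-2: Cc|cc
C/II-2 un ·: Cc
C/II-3 un I-1×I-2: CC|Cc
C/II-4 aff ·: cc
C/III-1 ? II-4×II-3: Cc|cc
C/III-2 un II-4×II-3: Cc
C/III-3 un II-4×II-3: Cc
C/III-4 aff II-1×II-2: cc
C/III-5 ? II-1×II-2: CC|Cc|cc
⇒ C over [I-1,I-2,II-1,II-2,II-3,II-4,III-1,III-2,III-3,III-4,III-5]: 49 consistent
H/I-1 aff ·: hh
H/I-2 un ·: HH|Hh
H/II-1 un I-1×I-2: Hh
H/II-2 un ·: HH|Hh
H/II-3 ? I-1×I-2: Hh|hh
H/II-4 un ·: HH|Hh
H/III-1 un II-4×II-3: HH|Hh
H/III-2 un II-4×II-3: HH|Hh
H/III-3 un II-4×II-3: HH|Hh
H/III-4 ? II-1×II-2: HH|Hh|hh
H/III-5 un II-1×II-2: HH|Hh
⇒ H over [I-1,I-2,II-1,II-2,II-3,II-4,III-1,III-2,III-3,III-4,III-5]: 340 consistent

II-1 ∈ {Cc Hh, cc Hh}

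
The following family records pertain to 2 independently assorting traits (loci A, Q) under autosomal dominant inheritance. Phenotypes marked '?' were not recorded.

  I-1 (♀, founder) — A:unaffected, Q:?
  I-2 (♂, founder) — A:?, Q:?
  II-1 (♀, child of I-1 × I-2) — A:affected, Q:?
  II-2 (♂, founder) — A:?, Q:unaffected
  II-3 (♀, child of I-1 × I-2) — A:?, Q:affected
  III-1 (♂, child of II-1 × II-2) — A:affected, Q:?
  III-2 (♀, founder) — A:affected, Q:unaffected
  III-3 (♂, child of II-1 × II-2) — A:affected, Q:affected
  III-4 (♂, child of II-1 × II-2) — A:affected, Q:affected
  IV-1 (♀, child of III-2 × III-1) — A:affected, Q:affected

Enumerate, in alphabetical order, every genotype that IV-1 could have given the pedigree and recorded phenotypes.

IV-1 ∈ {AA Qq, Aa Qq}

A/I-1 un ·: aa
A/I-2 ? ·: Aa|AA
A/II-1 aff I-1×I-2: Aa
A/II-2 ? ·: aa|Aa|AA
A/II-3 ? I-1×I-2: aa|Aa
A/III-1 aff II-1×II-2: Aa|AA
A/III-2 aff ·: Aa|AA
A/III-3 aff II-1×II-2: Aa|AA
A/III-4 aff II-1×II-2: Aa|AA
A/IV-1 aff III-2×III-1: Aa|AA
⇒ A over [I-1,I-2,II-1,II-2,II-3,III-1,III-2,III-3,III-4,IV-1]: 180 consistent
Q/I-1 ? ·: qq|Qq|QQ
Q/I-2 ? ·: qq|Qq|QQ
Q/II-1 ? I-1×I-2: Qq|QQ
Q/II-2 un ·: qq
Q/II-3 aff I-1×I-2: Qq|QQ
Q/III-1 ? II-1×II-2: Qq
Q/III-2 un ·: qq
Q/III-3 aff II-1×II-2: Qq
Q/III-4 aff II-1×II-2: Qq
Q/IV-1 aff III-2×III-1: Qq
⇒ Q over [I-1,I-2,II-1,II-2,II-3,III-1,III-2,III-3,III-4,IV-1]: 17 consistent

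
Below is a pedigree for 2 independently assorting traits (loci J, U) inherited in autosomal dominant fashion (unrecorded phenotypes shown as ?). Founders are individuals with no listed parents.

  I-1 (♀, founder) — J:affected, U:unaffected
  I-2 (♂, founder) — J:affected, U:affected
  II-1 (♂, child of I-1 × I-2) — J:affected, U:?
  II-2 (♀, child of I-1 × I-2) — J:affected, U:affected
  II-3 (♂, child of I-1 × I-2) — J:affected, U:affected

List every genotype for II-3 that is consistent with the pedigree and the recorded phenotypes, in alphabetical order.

J/I-1 aff ·: Jj|JJ
J/I-2 aff ·: Jj|JJ
J/II-1 aff I-1×I-2: Jj|JJ
J/II-2 aff I-1×I-2: Jj|JJ
J/II-3 aff I-1×I-2: Jj|JJ
⇒ J over [I-1,I-2,II-1,II-2,II-3]: 25 consistent
U/I-1 un ·: uu
U/I-2 aff ·: Uu|UU
U/II-1 ? I-1×I-2: uu|Uu
U/II-2 aff I-1×I-2: Uu
U/II-3 aff I-1×I-2: Uu
⇒ U over [I-1,I-2,II-1,II-2,II-3]: 3 consistent

II-3 ∈ {JJ Uu, Jj Uu}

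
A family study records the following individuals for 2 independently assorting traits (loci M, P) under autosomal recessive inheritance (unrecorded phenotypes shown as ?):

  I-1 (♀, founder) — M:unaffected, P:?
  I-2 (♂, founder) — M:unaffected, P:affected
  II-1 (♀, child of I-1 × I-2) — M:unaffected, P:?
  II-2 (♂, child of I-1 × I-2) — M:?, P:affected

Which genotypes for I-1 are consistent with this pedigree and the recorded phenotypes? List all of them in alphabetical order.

M/I-1 un ·: MM|Mm
M/I-2 un ·: MM|Mm
M/II-1 un I-1×I-2: MM|Mm
M/II-2 ? I-1×I-2: MM|Mm|mm
⇒ M over [I-1,I-2,II-1,II-2]: 15 consistent
P/I-1 ? ·: Pp|pp
P/I-2 aff ·: pp
P/II-1 ? I-1×I-2: Pp|pp
P/II-2 aff I-1×I-2: pp
⇒ P over [I-1,I-2,II-1,II-2]: 3 consistent

I-1 ∈ {MM Pp, MM pp, Mm Pp, Mm pp}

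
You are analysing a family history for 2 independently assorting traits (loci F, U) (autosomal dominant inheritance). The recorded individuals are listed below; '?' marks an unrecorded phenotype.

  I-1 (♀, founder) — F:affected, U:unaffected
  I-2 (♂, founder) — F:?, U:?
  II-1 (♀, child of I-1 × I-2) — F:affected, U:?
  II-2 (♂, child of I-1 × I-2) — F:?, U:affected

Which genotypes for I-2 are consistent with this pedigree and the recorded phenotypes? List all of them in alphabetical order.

F/I-1 aff ·: Ff|FF
F/I-2 ? ·: ff|Ff|FF
F/II-1 aff I-1×I-2: Ff|FF
F/II-2 ? I-1×I-2: ff|Ff|FF
⇒ F over [I-1,I-2,II-1,II-2]: 18 consistent
U/I-1 un ·: uu
U/I-2 ? ·: Uu|UU
U/II-1 ? I-1×I-2: uu|Uu
U/II-2 aff I-1×I-2: Uu
⇒ U over [I-1,I-2,II-1,II-2]: 3 consistent

I-2 ∈ {FF UU, FF Uu, Ff UU, Ff Uu, ff UU, ff Uu}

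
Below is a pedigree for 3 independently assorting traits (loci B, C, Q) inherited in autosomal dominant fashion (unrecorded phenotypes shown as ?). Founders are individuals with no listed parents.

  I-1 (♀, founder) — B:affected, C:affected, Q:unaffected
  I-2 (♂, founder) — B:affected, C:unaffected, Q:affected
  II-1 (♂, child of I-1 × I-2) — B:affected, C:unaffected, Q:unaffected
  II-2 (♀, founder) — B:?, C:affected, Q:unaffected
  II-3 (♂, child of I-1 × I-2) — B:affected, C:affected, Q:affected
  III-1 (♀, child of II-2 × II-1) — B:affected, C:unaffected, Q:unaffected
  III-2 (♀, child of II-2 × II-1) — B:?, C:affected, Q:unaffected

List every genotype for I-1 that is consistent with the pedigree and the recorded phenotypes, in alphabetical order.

B/I-1 aff ·: Bb|BB
B/I-2 aff ·: Bb|BB
B/II-1 aff I-1×I-2: Bb|BB
B/II-2 ? ·: bb|Bb|BB
B/II-3 aff I-1×I-2: Bb|BB
B/III-1 aff II-2×II-1: Bb|BB
B/III-2 ? II-2×II-1: bb|Bb|BB
⇒ B over [I-1,I-2,II-1,II-2,II-3,III-1,III-2]: 114 consistent
C/I-1 aff ·: Cc
C/I-2 un ·: cc
C/II-1 un I-1×I-2: cc
C/II-2 aff ·: Cc
C/II-3 aff I-1×I-2: Cc
C/III-1 un II-2×II-1: cc
C/III-2 aff II-2×II-1: Cc
⇒ C over [I-1,I-2,II-1,II-2,II-3,III-1,III-2]: 1 consistent
Q/I-1 un ·: qq
Q/I-2 aff ·: Qq
Q/II-1 un I-1×I-2: qq
Q/II-2 un ·: qq
Q/II-3 aff I-1×I-2: Qq
Q/III-1 un II-2×II-1: qq
Q/III-2 un II-2×II-1: qq
⇒ Q over [I-1,I-2,II-1,II-2,II-3,III-1,III-2]: 1 consistent

I-1 ∈ {BB Cc qq, Bb Cc qq}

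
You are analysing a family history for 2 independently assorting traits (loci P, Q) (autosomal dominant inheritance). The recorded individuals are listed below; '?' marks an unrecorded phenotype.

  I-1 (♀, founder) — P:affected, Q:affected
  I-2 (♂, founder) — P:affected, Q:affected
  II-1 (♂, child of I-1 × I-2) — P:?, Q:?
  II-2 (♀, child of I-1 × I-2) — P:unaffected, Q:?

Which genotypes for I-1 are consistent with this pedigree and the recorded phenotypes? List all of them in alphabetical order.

I-1 ∈ {Pp QQ, Pp Qq}

P/I-1 aff ·: Pp
P/I-2 aff ·: Pp
P/II-1 ? I-1×I-2: pp|Pp|PP
P/II-2 un I-1×I-2: pp
⇒ P over [I-1,I-2,II-1,II-2]: 3 consistent
Q/I-1 aff ·: Qq|QQ
Q/I-2 aff ·: Qq|QQ
Q/II-1 ? I-1×I-2: qq|Qq|QQ
Q/II-2 ? I-1×I-2: qq|Qq|QQ
⇒ Q over [I-1,I-2,II-1,II-2]: 18 consistent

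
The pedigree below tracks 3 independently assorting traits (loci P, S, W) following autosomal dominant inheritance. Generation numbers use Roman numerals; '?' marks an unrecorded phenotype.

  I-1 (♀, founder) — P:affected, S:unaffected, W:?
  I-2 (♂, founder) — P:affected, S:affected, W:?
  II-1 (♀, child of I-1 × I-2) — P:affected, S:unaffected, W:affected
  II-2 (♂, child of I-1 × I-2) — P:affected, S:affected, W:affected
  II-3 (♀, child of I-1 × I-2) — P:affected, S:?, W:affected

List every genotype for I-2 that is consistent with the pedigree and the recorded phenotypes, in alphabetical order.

I-2 ∈ {PP Ss WW, PP Ss Ww, PP Ss ww, Pp Ss WW, Pp Ss Ww, Pp Ss ww}

P/I-1 aff ·: Pp|PP
P/I-2 aff ·: Pp|PP
P/II-1 aff I-1×I-2: Pp|PP
P/II-2 aff I-1×I-2: Pp|PP
P/II-3 aff I-1×I-2: Pp|PP
⇒ P over [I-1,I-2,II-1,II-2,II-3]: 25 consistent
S/I-1 un ·: ss
S/I-2 aff ·: Ss
S/II-1 un I-1×I-2: ss
S/II-2 aff I-1×I-2: Ss
S/II-3 ? I-1×I-2: ss|Ss
⇒ S over [I-1,I-2,II-1,II-2,II-3]: 2 consistent
W/I-1 ? ·: ww|Ww|WW
W/I-2 ? ·: ww|Ww|WW
W/II-1 aff I-1×I-2: Ww|WW
W/II-2 aff I-1×I-2: Ww|WW
W/II-3 aff I-1×I-2: Ww|WW
⇒ W over [I-1,I-2,II-1,II-2,II-3]: 29 consistent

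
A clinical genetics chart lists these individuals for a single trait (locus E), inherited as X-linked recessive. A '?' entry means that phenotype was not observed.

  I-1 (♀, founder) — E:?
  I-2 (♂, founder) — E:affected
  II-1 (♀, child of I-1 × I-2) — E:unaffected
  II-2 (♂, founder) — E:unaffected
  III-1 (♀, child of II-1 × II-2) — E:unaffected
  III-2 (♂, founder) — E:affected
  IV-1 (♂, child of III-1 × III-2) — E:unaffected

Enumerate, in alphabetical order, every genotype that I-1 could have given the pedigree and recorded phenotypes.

I-1 ∈ {X^EX^E, X^EX^e}

E/I-1 ? ·: X^EX^E|X^EX^e
E/I-2 aff ·: X^eY
E/II-1 un I-1×I-2: X^EX^e
E/II-2 un ·: X^EY
E/III-1 un II-1×II-2: X^EX^E|X^EX^e
E/III-2 aff ·: X^eY
E/IV-1 un III-1×III-2: X^EY
⇒ E over [I-1,I-2,II-1,II-2,III-1,III-2,IV-1]: 4 consistent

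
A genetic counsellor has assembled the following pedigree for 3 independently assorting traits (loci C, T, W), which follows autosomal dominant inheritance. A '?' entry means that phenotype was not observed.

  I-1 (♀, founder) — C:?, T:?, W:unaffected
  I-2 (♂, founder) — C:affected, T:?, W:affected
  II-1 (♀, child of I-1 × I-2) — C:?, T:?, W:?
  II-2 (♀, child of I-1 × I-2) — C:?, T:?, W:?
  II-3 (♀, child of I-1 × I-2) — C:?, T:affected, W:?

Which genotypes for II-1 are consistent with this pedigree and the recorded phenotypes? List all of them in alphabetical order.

C/I-1 ? ·: cc|Cc|CC
C/I-2 aff ·: Cc|CC
C/II-1 ? I-1×I-2: cc|Cc|CC
C/II-2 ? I-1×I-2: cc|Cc|CC
C/II-3 ? I-1×I-2: cc|Cc|CC
⇒ C over [I-1,I-2,II-1,II-2,II-3]: 53 consistent
T/I-1 ? ·: tt|Tt|TT
T/I-2 ? ·: tt|Tt|TT
T/II-1 ? I-1×I-2: tt|Tt|TT
T/II-2 ? I-1×I-2: tt|Tt|TT
T/II-3 aff I-1×I-2: Tt|TT
⇒ T over [I-1,I-2,II-1,II-2,II-3]: 45 consistent
W/I-1 un ·: ww
W/I-2 aff ·: Ww|WW
W/II-1 ? I-1×I-2: ww|Ww
W/II-2 ? I-1×I-2: ww|Ww
W/II-3 ? I-1×I-2: ww|Ww
⇒ W over [I-1,I-2,II-1,II-2,II-3]: 9 consistent

II-1 ∈ {CC TT Ww, CC TT ww, CC Tt Ww, CC Tt ww, CC tt Ww, CC tt ww, Cc TT Ww, Cc TT ww, Cc Tt Ww, Cc Tt ww, Cc tt Ww, Cc tt ww, cc TT Ww, cc TT ww, cc Tt Ww, cc Tt ww, cc tt Ww, cc tt ww}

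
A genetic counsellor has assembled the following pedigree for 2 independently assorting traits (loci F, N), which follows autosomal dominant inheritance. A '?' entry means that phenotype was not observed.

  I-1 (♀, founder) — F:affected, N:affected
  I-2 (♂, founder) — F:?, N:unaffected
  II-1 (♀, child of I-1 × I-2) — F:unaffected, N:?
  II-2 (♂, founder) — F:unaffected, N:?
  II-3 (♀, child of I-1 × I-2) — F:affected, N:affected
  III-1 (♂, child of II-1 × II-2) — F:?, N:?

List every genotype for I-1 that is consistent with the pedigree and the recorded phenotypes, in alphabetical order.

F/I-1 aff ·: Ff
F/I-2 ? ·: ff|Ff
F/II-1 un I-1×I-2: ff
F/II-2 un ·: ff
F/II-3 aff I-1×I-2: Ff|FF
F/III-1 ? II-1×II-2: ff
⇒ F over [I-1,I-2,II-1,II-2,II-3,III-1]: 3 consistent
N/I-1 aff ·: Nn|NN
N/I-2 un ·: nn
N/II-1 ? I-1×I-2: nn|Nn
N/II-2 ? ·: nn|Nn|NN
N/II-3 aff I-1×I-2: Nn
N/III-1 ? II-1×II-2: nn|Nn|NN
⇒ N over [I-1,I-2,II-1,II-2,II-3,III-1]: 18 consistent

I-1 ∈ {Ff NN, Ff Nn}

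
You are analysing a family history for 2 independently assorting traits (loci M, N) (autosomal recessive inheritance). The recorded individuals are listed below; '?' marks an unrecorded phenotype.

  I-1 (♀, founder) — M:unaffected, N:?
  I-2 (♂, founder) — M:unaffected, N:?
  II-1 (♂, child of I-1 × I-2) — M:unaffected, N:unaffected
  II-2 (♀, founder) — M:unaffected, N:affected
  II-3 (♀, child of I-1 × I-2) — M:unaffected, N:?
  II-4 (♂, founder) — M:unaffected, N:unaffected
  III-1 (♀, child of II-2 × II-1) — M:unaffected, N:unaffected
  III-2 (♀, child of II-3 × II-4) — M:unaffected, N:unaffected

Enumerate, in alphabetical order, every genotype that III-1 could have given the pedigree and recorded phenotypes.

III-1 ∈ {MM Nn, Mm Nn}

M/I-1 un ·: MM|Mm
M/I-2 un ·: MM|Mm
M/II-1 un I-1×I-2: MM|Mm
M/II-2 un ·: MM|Mm
M/II-3 un I-1×I-2: MM|Mm
M/II-4 un ·: MM|Mm
M/III-1 un II-2×II-1: MM|Mm
M/III-2 un II-3×II-4: MM|Mm
⇒ M over [I-1,I-2,II-1,II-2,II-3,II-4,III-1,III-2]: 156 consistent
N/I-1 ? ·: NN|Nn|nn
N/I-2 ? ·: NN|Nn|nn
N/II-1 un I-1×I-2: NN|Nn
N/II-2 aff ·: nn
N/II-3 ? I-1×I-2: NN|Nn|nn
N/II-4 un ·: NN|Nn
N/III-1 un II-2×II-1: Nn
N/III-2 un II-3×II-4: NN|Nn
⇒ N over [I-1,I-2,II-1,II-2,II-3,II-4,III-1,III-2]: 69 consistent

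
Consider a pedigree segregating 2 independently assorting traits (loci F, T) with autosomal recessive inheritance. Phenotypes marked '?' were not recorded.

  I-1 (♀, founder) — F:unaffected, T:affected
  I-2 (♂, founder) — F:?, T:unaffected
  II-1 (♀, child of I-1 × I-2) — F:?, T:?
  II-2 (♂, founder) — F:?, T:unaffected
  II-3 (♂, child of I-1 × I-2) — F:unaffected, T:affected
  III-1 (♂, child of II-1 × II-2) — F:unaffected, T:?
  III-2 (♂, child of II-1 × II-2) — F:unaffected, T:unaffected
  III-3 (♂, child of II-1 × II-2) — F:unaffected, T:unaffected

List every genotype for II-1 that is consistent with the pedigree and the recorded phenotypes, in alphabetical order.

F/I-1 un ·: FF|Ff
F/I-2 ? ·: FF|Ff|ff
F/II-1 ? I-1×I-2: FF|Ff|ff
F/II-2 ? ·: FF|Ff|ff
F/II-3 un I-1×I-2: FF|Ff
F/III-1 un II-1×II-2: FF|Ff
F/III-2 un II-1×II-2: FF|Ff
F/III-3 un II-1×II-2: FF|Ff
⇒ F over [I-1,I-2,II-1,II-2,II-3,III-1,III-2,III-3]: 212 consistent
T/I-1 aff ·: tt
T/I-2 un ·: Tt
T/II-1 ? I-1×I-2: Tt|tt
T/II-2 un ·: TT|Tt
T/II-3 aff I-1×I-2: tt
T/III-1 ? II-1×II-2: TT|Tt|tt
T/III-2 un II-1×II-2: TT|Tt
T/III-3 un II-1×II-2: TT|Tt
⇒ T over [I-1,I-2,II-1,II-2,II-3,III-1,III-2,III-3]: 23 consistent

II-1 ∈ {FF Tt, FF tt, Ff Tt, Ff tt, ff Tt, ff tt}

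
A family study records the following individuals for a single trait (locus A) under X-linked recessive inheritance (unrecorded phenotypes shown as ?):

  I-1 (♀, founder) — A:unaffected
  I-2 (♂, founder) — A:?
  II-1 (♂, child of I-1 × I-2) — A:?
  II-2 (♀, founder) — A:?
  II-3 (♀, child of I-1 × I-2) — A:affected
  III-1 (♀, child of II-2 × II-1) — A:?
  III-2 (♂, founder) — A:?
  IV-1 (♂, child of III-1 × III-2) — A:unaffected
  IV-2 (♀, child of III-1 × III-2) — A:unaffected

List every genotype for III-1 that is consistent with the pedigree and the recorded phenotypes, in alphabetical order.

A/I-1 un ·: X^AX^a
A/I-2 ? ·: X^aY
A/II-1 ? I-1×I-2: X^AY|X^aY
A/II-2 ? ·: X^AX^A|X^AX^a|X^aX^a
A/II-3 aff I-1×I-2: X^aX^a
A/III-1 ? II-2×II-1: X^AX^A|X^AX^a
A/III-2 ? ·: X^AY|X^aY
A/IV-1 un III-1×III-2: X^AY
A/IV-2 un III-1×III-2: X^AX^A|X^AX^a
⇒ A over [I-1,I-2,II-1,II-2,II-3,III-1,III-2,IV-1,IV-2]: 16 consistent

III-1 ∈ {X^AX^A, X^AX^a}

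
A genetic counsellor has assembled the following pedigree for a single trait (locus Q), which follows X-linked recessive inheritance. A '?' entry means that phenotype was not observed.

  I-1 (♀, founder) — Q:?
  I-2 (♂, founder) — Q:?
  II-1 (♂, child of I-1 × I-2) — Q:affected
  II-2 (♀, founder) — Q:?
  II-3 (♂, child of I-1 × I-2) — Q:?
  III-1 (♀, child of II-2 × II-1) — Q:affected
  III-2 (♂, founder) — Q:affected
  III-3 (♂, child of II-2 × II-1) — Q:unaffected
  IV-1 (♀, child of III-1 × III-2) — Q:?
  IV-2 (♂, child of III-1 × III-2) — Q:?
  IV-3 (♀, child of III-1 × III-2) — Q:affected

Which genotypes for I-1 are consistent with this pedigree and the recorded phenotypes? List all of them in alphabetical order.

I-1 ∈ {X^QX^q, X^qX^q}

Q/I-1 ? ·: X^QX^q|X^qX^q
Q/I-2 ? ·: X^QY|X^qY
Q/II-1 aff I-1×I-2: X^qY
Q/II-2 ? ·: X^QX^q
Q/II-3 ? I-1×I-2: X^QY|X^qY
Q/III-1 aff II-2×II-1: X^qX^q
Q/III-2 aff ·: X^qY
Q/III-3 un II-2×II-1: X^QY
Q/IV-1 ? III-1×III-2: X^qX^q
Q/IV-2 ? III-1×III-2: X^qY
Q/IV-3 aff III-1×III-2: X^qX^q
⇒ Q over [I-1,I-2,II-1,II-2,II-3,III-1,III-2,III-3,IV-1,IV-2,IV-3]: 6 consistent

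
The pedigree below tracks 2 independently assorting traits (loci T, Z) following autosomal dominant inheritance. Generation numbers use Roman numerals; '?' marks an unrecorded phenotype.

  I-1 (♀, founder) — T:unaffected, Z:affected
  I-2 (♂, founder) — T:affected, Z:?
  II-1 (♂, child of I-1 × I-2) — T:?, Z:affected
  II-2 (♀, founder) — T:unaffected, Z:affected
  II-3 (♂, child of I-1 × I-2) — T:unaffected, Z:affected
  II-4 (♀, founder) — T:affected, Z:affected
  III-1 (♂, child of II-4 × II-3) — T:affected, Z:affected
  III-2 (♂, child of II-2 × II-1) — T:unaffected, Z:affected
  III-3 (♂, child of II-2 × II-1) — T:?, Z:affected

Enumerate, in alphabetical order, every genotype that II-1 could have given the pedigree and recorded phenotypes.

II-1 ∈ {Tt ZZ, Tt Zz, tt ZZ, tt Zz}

T/I-1 un ·: tt
T/I-2 aff ·: Tt
T/II-1 ? I-1×I-2: tt|Tt
T/II-2 un ·: tt
T/II-3 un I-1×I-2: tt
T/II-4 aff ·: Tt|TT
T/III-1 aff II-4×II-3: Tt
T/III-2 un II-2×II-1: tt
T/III-3 ? II-2×II-1: tt|Tt
⇒ T over [I-1,I-2,II-1,II-2,II-3,II-4,III-1,III-2,III-3]: 6 consistent
Z/I-1 aff ·: Zz|ZZ
Z/I-2 ? ·: zz|Zz|ZZ
Z/II-1 aff I-1×I-2: Zz|ZZ
Z/II-2 aff ·: Zz|ZZ
Z/II-3 aff I-1×I-2: Zz|ZZ
Z/II-4 aff ·: Zz|ZZ
Z/III-1 aff II-4×II-3: Zz|ZZ
Z/III-2 aff II-2×II-1: Zz|ZZ
Z/III-3 aff II-2×II-1: Zz|ZZ
⇒ Z over [I-1,I-2,II-1,II-2,II-3,II-4,III-1,III-2,III-3]: 352 consistent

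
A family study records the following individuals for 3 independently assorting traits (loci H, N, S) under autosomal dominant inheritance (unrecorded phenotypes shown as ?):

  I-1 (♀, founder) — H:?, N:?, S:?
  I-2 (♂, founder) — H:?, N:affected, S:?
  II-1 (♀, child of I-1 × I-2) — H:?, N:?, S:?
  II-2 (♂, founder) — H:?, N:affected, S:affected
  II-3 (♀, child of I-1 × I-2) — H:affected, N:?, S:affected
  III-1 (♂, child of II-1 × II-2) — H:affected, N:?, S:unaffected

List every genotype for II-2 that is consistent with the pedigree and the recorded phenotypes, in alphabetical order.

II-2 ∈ {HH NN Ss, HH Nn Ss, Hh NN Ss, Hh Nn Ss, hh NN Ss, hh Nn Ss}

H/I-1 ? ·: hh|Hh|HH
H/I-2 ? ·: hh|Hh|HH
H/II-1 ? I-1×I-2: hh|Hh|HH
H/II-2 ? ·: hh|Hh|HH
H/II-3 aff I-1×I-2: Hh|HH
H/III-1 aff II-1×II-2: Hh|HH
⇒ H over [I-1,I-2,II-1,II-2,II-3,III-1]: 86 consistent
N/I-1 ? ·: nn|Nn|NN
N/I-2 aff ·: Nn|NN
N/II-1 ? I-1×I-2: nn|Nn|NN
N/II-2 aff ·: Nn|NN
N/II-3 ? I-1×I-2: nn|Nn|NN
N/III-1 ? II-1×II-2: nn|Nn|NN
⇒ N over [I-1,I-2,II-1,II-2,II-3,III-1]: 89 consistent
S/I-1 ? ·: ss|Ss|SS
S/I-2 ? ·: ss|Ss|SS
S/II-1 ? I-1×I-2: ss|Ss
S/II-2 aff ·: Ss
S/II-3 aff I-1×I-2: Ss|SS
S/III-1 un II-1×II-2: ss
⇒ S over [I-1,I-2,II-1,II-2,II-3,III-1]: 14 consistent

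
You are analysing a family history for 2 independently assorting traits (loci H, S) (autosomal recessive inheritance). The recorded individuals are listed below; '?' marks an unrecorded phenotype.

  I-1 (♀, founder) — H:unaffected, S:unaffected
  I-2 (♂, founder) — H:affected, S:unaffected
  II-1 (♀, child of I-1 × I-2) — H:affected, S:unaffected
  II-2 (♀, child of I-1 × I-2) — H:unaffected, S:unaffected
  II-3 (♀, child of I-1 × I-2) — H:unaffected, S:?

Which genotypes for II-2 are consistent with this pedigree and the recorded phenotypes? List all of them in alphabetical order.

H/I-1 un ·: Hh
H/I-2 aff ·: hh
H/II-1 aff I-1×I-2: hh
H/II-2 un I-1×I-2: Hh
H/II-3 un I-1×I-2: Hh
⇒ H over [I-1,I-2,II-1,II-2,II-3]: 1 consistent
S/I-1 un ·: SS|Ss
S/I-2 un ·: SS|Ss
S/II-1 un I-1×I-2: SS|Ss
S/II-2 un I-1×I-2: SS|Ss
S/II-3 ? I-1×I-2: SS|Ss|ss
⇒ S over [I-1,I-2,II-1,II-2,II-3]: 29 consistent

II-2 ∈ {Hh SS, Hh Ss}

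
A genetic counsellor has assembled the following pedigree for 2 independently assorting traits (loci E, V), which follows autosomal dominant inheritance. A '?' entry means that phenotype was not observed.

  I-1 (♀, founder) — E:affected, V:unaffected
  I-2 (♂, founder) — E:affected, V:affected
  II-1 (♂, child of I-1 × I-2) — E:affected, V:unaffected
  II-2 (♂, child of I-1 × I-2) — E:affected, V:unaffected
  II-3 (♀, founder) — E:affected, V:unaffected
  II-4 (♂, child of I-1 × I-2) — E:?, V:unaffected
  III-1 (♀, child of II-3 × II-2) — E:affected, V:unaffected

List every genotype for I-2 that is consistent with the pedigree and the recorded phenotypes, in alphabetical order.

E/I-1 aff ·: Ee|EE
E/I-2 aff ·: Ee|EE
E/II-1 aff I-1×I-2: Ee|EE
E/II-2 aff I-1×I-2: Ee|EE
E/II-3 aff ·: Ee|EE
E/II-4 ? I-1×I-2: ee|Ee|EE
E/III-1 aff II-3×II-2: Ee|EE
⇒ E over [I-1,I-2,II-1,II-2,II-3,II-4,III-1]: 101 consistent
V/I-1 un ·: vv
V/I-2 aff ·: Vv
V/II-1 un I-1×I-2: vv
V/II-2 un I-1×I-2: vv
V/II-3 un ·: vv
V/II-4 un I-1×I-2: vv
V/III-1 un II-3×II-2: vv
⇒ V over [I-1,I-2,II-1,II-2,II-3,II-4,III-1]: 1 consistent

I-2 ∈ {EE Vv, Ee Vv}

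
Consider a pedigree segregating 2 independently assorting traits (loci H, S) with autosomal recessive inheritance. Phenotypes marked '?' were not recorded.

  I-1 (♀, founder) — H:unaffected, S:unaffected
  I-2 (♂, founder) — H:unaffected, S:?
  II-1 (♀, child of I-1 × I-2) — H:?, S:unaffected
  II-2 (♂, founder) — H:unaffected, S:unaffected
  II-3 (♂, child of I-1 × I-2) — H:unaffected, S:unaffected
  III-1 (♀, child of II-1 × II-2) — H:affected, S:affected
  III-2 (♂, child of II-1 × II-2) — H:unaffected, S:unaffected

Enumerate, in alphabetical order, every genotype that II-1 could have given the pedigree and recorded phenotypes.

II-1 ∈ {Hh Ss, hh Ss}

H/I-1 un ·: HH|Hh
H/I-2 un ·: HH|Hh
H/II-1 ? I-1×I-2: Hh|hh
H/II-2 un ·: Hh
H/II-3 un I-1×I-2: HH|Hh
H/III-1 aff II-1×II-2: hh
H/III-2 un II-1×II-2: HH|Hh
⇒ H over [I-1,I-2,II-1,II-2,II-3,III-1,III-2]: 14 consistent
S/I-1 un ·: SS|Ss
S/I-2 ? ·: SS|Ss|ss
S/II-1 un I-1×I-2: Ss
S/II-2 un ·: Ss
S/II-3 un I-1×I-2: SS|Ss
S/III-1 aff II-1×II-2: ss
S/III-2 un II-1×II-2: SS|Ss
⇒ S over [I-1,I-2,II-1,II-2,II-3,III-1,III-2]: 16 consistent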